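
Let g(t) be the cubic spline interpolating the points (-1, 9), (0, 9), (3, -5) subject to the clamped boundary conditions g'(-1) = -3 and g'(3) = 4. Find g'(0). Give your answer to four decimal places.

-1.1250

With σ_i denoting the second derivative at x_i, h_i = 1, 3, and Δ_i = (y_(i+1) − y_i)/h_i = 0, -14/3:
  1·σ_0 + 8·σ_1 + 3·σ_2 = 6(Δ_1 - Δ_0) = -28
Clamped end conditions give two more equations: 2h_0·σ_0 + h_0·σ_1 = 6(Δ_0 - g'(-1)) = 18 and h_1·σ_1 + 2h_1·σ_2 = 6(g'(3) - Δ_1) = 52.
Solving: σ_0 = 57/4, σ_1 = -21/2, σ_2 = 167/12.
On [0, 3], g'(t) = b_1 + 2c_1·t + 3d_1·t² with b_1 = Δ_1 - h_1(2σ_1 + σ_2)/6 = -9/8, c_1 = σ_1/2 = -21/4, d_1 = (σ_2 - σ_1)/(6h_1) = 293/216. So g'(0) = -9/8.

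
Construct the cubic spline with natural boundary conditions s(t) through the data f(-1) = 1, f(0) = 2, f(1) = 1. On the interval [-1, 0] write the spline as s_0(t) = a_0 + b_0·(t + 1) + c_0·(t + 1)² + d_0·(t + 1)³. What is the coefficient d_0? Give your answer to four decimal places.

-0.5000

With M_i denoting the second derivative at x_i, h_i = 1, 1, and Δ_i = (y_(i+1) − y_i)/h_i = 1, -1:
  1·M_0 + 4·M_1 + 1·M_2 = 6(Δ_1 - Δ_0) = -12
Natural end conditions: M_0 = M_2 = 0.
Solving: M_0 = 0, M_1 = -3, M_2 = 0.
On [-1, 0], with s_0(t) = a_0 + b_0·(t + 1) + c_0·(t + 1)² + d_0·(t + 1)³: c_0 = M_0/2 = 0, d_0 = (M_1 - M_0)/(6h_0) = -1/2, b_0 = Δ_0 - h_0(2M_0 + M_1)/6 = 3/2.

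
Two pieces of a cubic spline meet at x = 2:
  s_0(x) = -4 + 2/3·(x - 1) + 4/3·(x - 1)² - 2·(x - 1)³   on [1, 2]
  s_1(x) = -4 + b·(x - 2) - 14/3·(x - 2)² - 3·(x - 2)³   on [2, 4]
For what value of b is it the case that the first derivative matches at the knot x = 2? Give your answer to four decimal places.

s_0'(x) = 2/3 + 8/3·(x - 1) - 6·(x - 1)², so s_0'(2) = -8/3. On the right, s_1'(2) = b, so b = -8/3.

-2.6667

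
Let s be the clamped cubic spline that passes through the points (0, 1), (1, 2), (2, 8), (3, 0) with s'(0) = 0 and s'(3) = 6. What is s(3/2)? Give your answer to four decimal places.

6.3750

Put M_i = s'' at the i-th knot. Here h = (1, 1, 1) and Δ = (1, 6, -8), so the interior equations h_(i-1)·M_(i-1) + 2(h_(i-1)+h_i)·M_i + h_i·M_(i+1) = 6(Δ_i − Δ_(i-1)) read
  1·M_0 + 4·M_1 + 1·M_2 = 6(Δ_1 - Δ_0) = 30
  1·M_1 + 4·M_2 + 1·M_3 = 6(Δ_2 - Δ_1) = -84
Clamped end conditions give two more equations: 2h_0·M_0 + h_0·M_1 = 6(Δ_0 - s'(0)) = 6 and h_2·M_2 + 2h_2·M_3 = 6(s'(3) - Δ_2) = 84.
Forward elimination and back-substitution give M_0 = -34/5, M_1 = 98/5, M_2 = -208/5, M_3 = 314/5.
On [1, 2], s(x) = 2 + 32/5·(x - 1) + 49/5·(x - 1)² - 51/5·(x - 1)³.
With (x - 1) = 1/2: s(3/2) = 51/8.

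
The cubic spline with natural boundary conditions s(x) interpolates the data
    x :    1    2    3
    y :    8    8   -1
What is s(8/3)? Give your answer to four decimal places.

Write M_i for s''(x_i). With h_i = 1, 1 and divided differences Δ_i = 0, -9, the continuity of s' gives the tridiagonal system
  1·M_0 + 4·M_1 + 1·M_2 = 6(Δ_1 - Δ_0) = -54
Natural end conditions: M_0 = M_2 = 0.
Hence M_0 = 0, M_1 = -27/2, M_2 = 0.
On [2, 3], s(x) = 8 - 9/2·(x - 2) - 27/4·(x - 2)² + 9/4·(x - 2)³.
With (x - 2) = 2/3: s(8/3) = 8/3.

2.6667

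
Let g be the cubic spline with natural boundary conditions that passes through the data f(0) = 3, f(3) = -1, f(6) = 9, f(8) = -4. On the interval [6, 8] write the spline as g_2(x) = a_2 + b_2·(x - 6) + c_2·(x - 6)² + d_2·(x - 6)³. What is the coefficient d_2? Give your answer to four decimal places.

0.5946

Let σ_i = g''(x_i). Step sizes h_i = 3, 3, 2; slopes of the chords Δ_i = (y_(i+1) - y_i)/h_i = -4/3, 10/3, -13/2.
  3·σ_0 + 12·σ_1 + 3·σ_2 = 6(Δ_1 - Δ_0) = 28
  3·σ_1 + 10·σ_2 + 2·σ_3 = 6(Δ_2 - Δ_1) = -59
Natural end conditions: σ_0 = σ_3 = 0.
Solving the tridiagonal system: σ_0 = 0, σ_1 = 457/111, σ_2 = -264/37, σ_3 = 0.
On [6, 8], with g_2(x) = a_2 + b_2·(x - 6) + c_2·(x - 6)² + d_2·(x - 6)³: c_2 = σ_2/2 = -132/37, d_2 = (σ_3 - σ_2)/(6h_2) = 22/37, b_2 = Δ_2 - h_2(2σ_2 + σ_3)/6 = -129/74.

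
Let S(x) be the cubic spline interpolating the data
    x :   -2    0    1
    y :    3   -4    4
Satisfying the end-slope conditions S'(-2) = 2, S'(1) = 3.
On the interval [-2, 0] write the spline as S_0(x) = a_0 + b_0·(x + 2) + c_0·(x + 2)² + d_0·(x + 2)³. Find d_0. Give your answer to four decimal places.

Put m_i = S'' at the i-th knot. Here h = (2, 1) and Δ = (-7/2, 8), so the interior equations h_(i-1)·m_(i-1) + 2(h_(i-1)+h_i)·m_i + h_i·m_(i+1) = 6(Δ_i − Δ_(i-1)) read
  2·m_0 + 6·m_1 + 1·m_2 = 6(Δ_1 - Δ_0) = 69
Clamped end conditions give two more equations: 2h_0·m_0 + h_0·m_1 = 6(Δ_0 - S'(-2)) = -33 and h_1·m_1 + 2h_1·m_2 = 6(S'(1) - Δ_1) = -30.
Solving the tridiagonal system: m_0 = -233/12, m_1 = 67/3, m_2 = -157/6.
On [-2, 0], with S_0(x) = a_0 + b_0·(x + 2) + c_0·(x + 2)² + d_0·(x + 2)³: c_0 = m_0/2 = -233/24, d_0 = (m_1 - m_0)/(6h_0) = 167/48, b_0 = Δ_0 - h_0(2m_0 + m_1)/6 = 2.

3.4792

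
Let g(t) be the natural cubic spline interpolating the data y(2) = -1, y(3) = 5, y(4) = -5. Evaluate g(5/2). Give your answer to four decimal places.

Let m_i = g''(x_i). Step sizes h_i = 1, 1; slopes of the chords Δ_i = (y_(i+1) - y_i)/h_i = 6, -10.
  1·m_0 + 4·m_1 + 1·m_2 = 6(Δ_1 - Δ_0) = -96
Natural end conditions: m_0 = m_2 = 0.
Forward elimination and back-substitution give m_0 = 0, m_1 = -24, m_2 = 0.
On [2, 3], g(t) = -1 + 10·(t - 2) + 0·(t - 2)² - 4·(t - 2)³.
With (t - 2) = 1/2: g(5/2) = 7/2.

3.5000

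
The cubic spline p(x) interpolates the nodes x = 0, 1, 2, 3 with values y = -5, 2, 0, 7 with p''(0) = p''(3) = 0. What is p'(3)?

With m_i denoting the second derivative at x_i, h_i = 1, 1, 1, and Δ_i = (y_(i+1) − y_i)/h_i = 7, -2, 7:
  1·m_0 + 4·m_1 + 1·m_2 = 6(Δ_1 - Δ_0) = -54
  1·m_1 + 4·m_2 + 1·m_3 = 6(Δ_2 - Δ_1) = 54
Natural end conditions: m_0 = m_3 = 0.
Solving: m_0 = 0, m_1 = -18, m_2 = 18, m_3 = 0.
On [2, 3], p'(x) = b_2 + 2c_2·(x - 2) + 3d_2·(x - 2)² with b_2 = Δ_2 - h_2(2m_2 + m_3)/6 = 1, c_2 = m_2/2 = 9, d_2 = (m_3 - m_2)/(6h_2) = -3. So p'(3) = 10.

10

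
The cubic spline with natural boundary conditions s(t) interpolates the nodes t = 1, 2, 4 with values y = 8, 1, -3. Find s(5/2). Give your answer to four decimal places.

-1.0938

Put m_i = s'' at the i-th knot. Here h = (1, 2) and Δ = (-7, -2), so the interior equations h_(i-1)·m_(i-1) + 2(h_(i-1)+h_i)·m_i + h_i·m_(i+1) = 6(Δ_i − Δ_(i-1)) read
  1·m_0 + 6·m_1 + 2·m_2 = 6(Δ_1 - Δ_0) = 30
Natural end conditions: m_0 = m_2 = 0.
Solving: m_0 = 0, m_1 = 5, m_2 = 0.
On [2, 4], s(t) = 1 - 16/3·(t - 2) + 5/2·(t - 2)² - 5/12·(t - 2)³.
With (t - 2) = 1/2: s(5/2) = -35/32.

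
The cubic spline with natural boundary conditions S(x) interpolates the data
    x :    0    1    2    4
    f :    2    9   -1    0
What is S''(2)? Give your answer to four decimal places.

Let M_i = S''(x_i). Step sizes h_i = 1, 1, 2; slopes of the chords Δ_i = (y_(i+1) - y_i)/h_i = 7, -10, 1/2.
  1·M_0 + 4·M_1 + 1·M_2 = 6(Δ_1 - Δ_0) = -102
  1·M_1 + 6·M_2 + 2·M_3 = 6(Δ_2 - Δ_1) = 63
Natural end conditions: M_0 = M_3 = 0.
Forward elimination and back-substitution give M_0 = 0, M_1 = -675/23, M_2 = 354/23, M_3 = 0.

15.3913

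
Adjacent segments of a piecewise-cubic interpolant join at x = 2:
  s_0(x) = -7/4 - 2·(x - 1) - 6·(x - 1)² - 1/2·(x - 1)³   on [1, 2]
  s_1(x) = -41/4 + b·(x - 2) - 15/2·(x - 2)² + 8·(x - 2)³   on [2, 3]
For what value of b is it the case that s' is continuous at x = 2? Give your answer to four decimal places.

s_0'(x) = -2 - 12·(x - 1) - 3/2·(x - 1)², so s_0'(2) = -31/2. On the right, s_1'(2) = b, so b = -31/2.

-15.5000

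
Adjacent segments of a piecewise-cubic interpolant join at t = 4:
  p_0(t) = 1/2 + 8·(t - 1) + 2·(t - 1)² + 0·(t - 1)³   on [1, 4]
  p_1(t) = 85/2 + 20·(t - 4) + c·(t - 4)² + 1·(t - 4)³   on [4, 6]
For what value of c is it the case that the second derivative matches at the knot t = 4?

p_0''(t) = 4 + 0·(t - 1), so p_0''(4) = 4. On the right, p_1''(4) = 2c, so c = 2.

2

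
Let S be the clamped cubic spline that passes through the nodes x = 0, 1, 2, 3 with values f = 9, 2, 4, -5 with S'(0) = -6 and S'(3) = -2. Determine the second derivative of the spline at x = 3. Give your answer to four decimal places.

Put m_i = S'' at the i-th knot. Here h = (1, 1, 1) and Δ = (-7, 2, -9), so the interior equations h_(i-1)·m_(i-1) + 2(h_(i-1)+h_i)·m_i + h_i·m_(i+1) = 6(Δ_i − Δ_(i-1)) read
  1·m_0 + 4·m_1 + 1·m_2 = 6(Δ_1 - Δ_0) = 54
  1·m_1 + 4·m_2 + 1·m_3 = 6(Δ_2 - Δ_1) = -66
Clamped end conditions give two more equations: 2h_0·m_0 + h_0·m_1 = 6(Δ_0 - S'(0)) = -6 and h_2·m_2 + 2h_2·m_3 = 6(S'(3) - Δ_2) = 42.
Solving the tridiagonal system: m_0 = -236/15, m_1 = 382/15, m_2 = -482/15, m_3 = 556/15.

37.0667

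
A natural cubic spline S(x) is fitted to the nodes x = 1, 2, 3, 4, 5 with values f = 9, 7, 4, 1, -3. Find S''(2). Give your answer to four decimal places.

Write M_i for S''(x_i). With h_i = 1, 1, 1, 1 and divided differences Δ_i = -2, -3, -3, -4, the continuity of S' gives the tridiagonal system
  1·M_0 + 4·M_1 + 1·M_2 = 6(Δ_1 - Δ_0) = -6
  1·M_1 + 4·M_2 + 1·M_3 = 6(Δ_2 - Δ_1) = 0
  1·M_2 + 4·M_3 + 1·M_4 = 6(Δ_3 - Δ_2) = -6
Natural end conditions: M_0 = M_4 = 0.
Solving the tridiagonal system: M_0 = 0, M_1 = -12/7, M_2 = 6/7, M_3 = -12/7, M_4 = 0.

-1.7143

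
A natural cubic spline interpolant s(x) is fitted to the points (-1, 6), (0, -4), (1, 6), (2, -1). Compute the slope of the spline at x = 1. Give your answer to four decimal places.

Write M_i for s''(x_i). With h_i = 1, 1, 1 and divided differences Δ_i = -10, 10, -7, the continuity of s' gives the tridiagonal system
  1·M_0 + 4·M_1 + 1·M_2 = 6(Δ_1 - Δ_0) = 120
  1·M_1 + 4·M_2 + 1·M_3 = 6(Δ_2 - Δ_1) = -102
Natural end conditions: M_0 = M_3 = 0.
Solving: M_0 = 0, M_1 = 194/5, M_2 = -176/5, M_3 = 0.
On [1, 2], s'(x) = b_2 + 2c_2·(x - 1) + 3d_2·(x - 1)² with b_2 = Δ_2 - h_2(2M_2 + M_3)/6 = 71/15, c_2 = M_2/2 = -88/5, d_2 = (M_3 - M_2)/(6h_2) = 88/15. So s'(1) = 71/15.

4.7333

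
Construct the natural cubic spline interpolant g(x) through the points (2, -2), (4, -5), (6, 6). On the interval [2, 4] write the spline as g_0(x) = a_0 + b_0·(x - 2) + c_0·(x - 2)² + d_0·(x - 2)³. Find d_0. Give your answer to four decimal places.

0.4375

Let M_i = g''(x_i). Step sizes h_i = 2, 2; slopes of the chords Δ_i = (y_(i+1) - y_i)/h_i = -3/2, 11/2.
  2·M_0 + 8·M_1 + 2·M_2 = 6(Δ_1 - Δ_0) = 42
Natural end conditions: M_0 = M_2 = 0.
Forward elimination and back-substitution give M_0 = 0, M_1 = 21/4, M_2 = 0.
On [2, 4], with g_0(x) = a_0 + b_0·(x - 2) + c_0·(x - 2)² + d_0·(x - 2)³: c_0 = M_0/2 = 0, d_0 = (M_1 - M_0)/(6h_0) = 7/16, b_0 = Δ_0 - h_0(2M_0 + M_1)/6 = -13/4.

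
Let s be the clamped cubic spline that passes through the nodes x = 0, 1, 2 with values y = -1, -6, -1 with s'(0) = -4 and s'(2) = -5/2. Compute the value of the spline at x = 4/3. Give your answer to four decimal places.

-4.2778

With σ_i denoting the second derivative at x_i, h_i = 1, 1, and Δ_i = (y_(i+1) − y_i)/h_i = -5, 5:
  1·σ_0 + 4·σ_1 + 1·σ_2 = 6(Δ_1 - Δ_0) = 60
Clamped end conditions give two more equations: 2h_0·σ_0 + h_0·σ_1 = 6(Δ_0 - s'(0)) = -6 and h_1·σ_1 + 2h_1·σ_2 = 6(s'(2) - Δ_1) = -45.
Forward elimination and back-substitution give σ_0 = -69/4, σ_1 = 57/2, σ_2 = -147/4.
On [1, 2], s(x) = -6 + 13/8·(x - 1) + 57/4·(x - 1)² - 87/8·(x - 1)³.
With (x - 1) = 1/3: s(4/3) = -77/18.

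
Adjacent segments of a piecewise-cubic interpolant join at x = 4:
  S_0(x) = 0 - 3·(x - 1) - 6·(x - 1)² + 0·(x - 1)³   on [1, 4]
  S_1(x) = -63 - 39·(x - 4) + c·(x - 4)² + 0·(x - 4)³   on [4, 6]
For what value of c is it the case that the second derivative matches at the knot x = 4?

-6

S_0''(x) = -12 + 0·(x - 1), so S_0''(4) = -12. On the right, S_1''(4) = 2c, so c = -6.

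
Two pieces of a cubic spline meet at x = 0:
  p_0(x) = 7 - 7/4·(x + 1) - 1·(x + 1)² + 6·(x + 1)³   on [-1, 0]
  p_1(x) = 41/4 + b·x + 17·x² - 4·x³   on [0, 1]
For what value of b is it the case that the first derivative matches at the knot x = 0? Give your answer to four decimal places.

p_0'(x) = -7/4 - 2·(x + 1) + 18·(x + 1)², so p_0'(0) = 57/4. On the right, p_1'(0) = b, so b = 57/4.

14.2500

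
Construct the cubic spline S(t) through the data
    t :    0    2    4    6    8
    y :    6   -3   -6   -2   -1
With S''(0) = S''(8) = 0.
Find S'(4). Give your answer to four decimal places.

0.8125

With M_i denoting the second derivative at x_i, h_i = 2, 2, 2, 2, and Δ_i = (y_(i+1) − y_i)/h_i = -9/2, -3/2, 2, 1/2:
  2·M_0 + 8·M_1 + 2·M_2 = 6(Δ_1 - Δ_0) = 18
  2·M_1 + 8·M_2 + 2·M_3 = 6(Δ_2 - Δ_1) = 21
  2·M_2 + 8·M_3 + 2·M_4 = 6(Δ_3 - Δ_2) = -9
Natural end conditions: M_0 = M_4 = 0.
Hence M_0 = 0, M_1 = 177/112, M_2 = 75/28, M_3 = -201/112, M_4 = 0.
On [4, 6], S'(t) = b_2 + 2c_2·(t - 4) + 3d_2·(t - 4)² with b_2 = Δ_2 - h_2(2M_2 + M_3)/6 = 13/16, c_2 = M_2/2 = 75/56, d_2 = (M_3 - M_2)/(6h_2) = -167/448. So S'(4) = 13/16.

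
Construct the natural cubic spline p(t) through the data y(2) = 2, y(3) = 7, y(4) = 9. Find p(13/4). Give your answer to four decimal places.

7.7461

Put M_i = p'' at the i-th knot. Here h = (1, 1) and Δ = (5, 2), so the interior equations h_(i-1)·M_(i-1) + 2(h_(i-1)+h_i)·M_i + h_i·M_(i+1) = 6(Δ_i − Δ_(i-1)) read
  1·M_0 + 4·M_1 + 1·M_2 = 6(Δ_1 - Δ_0) = -18
Natural end conditions: M_0 = M_2 = 0.
Forward elimination and back-substitution give M_0 = 0, M_1 = -9/2, M_2 = 0.
On [3, 4], p(t) = 7 + 7/2·(t - 3) - 9/4·(t - 3)² + 3/4·(t - 3)³.
With (t - 3) = 1/4: p(13/4) = 1983/256.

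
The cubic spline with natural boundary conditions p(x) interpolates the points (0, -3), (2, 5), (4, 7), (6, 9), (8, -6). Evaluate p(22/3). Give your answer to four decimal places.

0.3810

With m_i denoting the second derivative at x_i, h_i = 2, 2, 2, 2, and Δ_i = (y_(i+1) − y_i)/h_i = 4, 1, 1, -15/2:
  2·m_0 + 8·m_1 + 2·m_2 = 6(Δ_1 - Δ_0) = -18
  2·m_1 + 8·m_2 + 2·m_3 = 6(Δ_2 - Δ_1) = 0
  2·m_2 + 8·m_3 + 2·m_4 = 6(Δ_3 - Δ_2) = -51
Natural end conditions: m_0 = m_4 = 0.
Solving the tridiagonal system: m_0 = 0, m_1 = -321/112, m_2 = 69/28, m_3 = -783/112, m_4 = 0.
On [6, 8], p(x) = 9 - 159/56·(x - 6) - 783/224·(x - 6)² + 261/448·(x - 6)³.
With (x - 6) = 4/3: p(22/3) = 8/21.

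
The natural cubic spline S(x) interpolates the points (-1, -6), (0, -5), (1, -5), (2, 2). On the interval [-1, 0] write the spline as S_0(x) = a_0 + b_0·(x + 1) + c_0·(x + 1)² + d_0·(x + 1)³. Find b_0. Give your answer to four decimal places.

1.7333

With M_i denoting the second derivative at x_i, h_i = 1, 1, 1, and Δ_i = (y_(i+1) − y_i)/h_i = 1, 0, 7:
  1·M_0 + 4·M_1 + 1·M_2 = 6(Δ_1 - Δ_0) = -6
  1·M_1 + 4·M_2 + 1·M_3 = 6(Δ_2 - Δ_1) = 42
Natural end conditions: M_0 = M_3 = 0.
Solving the tridiagonal system: M_0 = 0, M_1 = -22/5, M_2 = 58/5, M_3 = 0.
On [-1, 0], with S_0(x) = a_0 + b_0·(x + 1) + c_0·(x + 1)² + d_0·(x + 1)³: c_0 = M_0/2 = 0, d_0 = (M_1 - M_0)/(6h_0) = -11/15, b_0 = Δ_0 - h_0(2M_0 + M_1)/6 = 26/15.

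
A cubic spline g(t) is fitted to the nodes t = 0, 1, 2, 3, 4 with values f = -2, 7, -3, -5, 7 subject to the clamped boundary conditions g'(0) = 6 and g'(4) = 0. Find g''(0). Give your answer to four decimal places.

28.6071

Put M_i = g'' at the i-th knot. Here h = (1, 1, 1, 1) and Δ = (9, -10, -2, 12), so the interior equations h_(i-1)·M_(i-1) + 2(h_(i-1)+h_i)·M_i + h_i·M_(i+1) = 6(Δ_i − Δ_(i-1)) read
  1·M_0 + 4·M_1 + 1·M_2 = 6(Δ_1 - Δ_0) = -114
  1·M_1 + 4·M_2 + 1·M_3 = 6(Δ_2 - Δ_1) = 48
  1·M_2 + 4·M_3 + 1·M_4 = 6(Δ_3 - Δ_2) = 84
Clamped end conditions give two more equations: 2h_0·M_0 + h_0·M_1 = 6(Δ_0 - g'(0)) = 18 and h_3·M_3 + 2h_3·M_4 = 6(g'(4) - Δ_3) = -72.
Hence M_0 = 801/28, M_1 = -549/14, M_2 = 57/4, M_3 = 423/14, M_4 = -1431/28.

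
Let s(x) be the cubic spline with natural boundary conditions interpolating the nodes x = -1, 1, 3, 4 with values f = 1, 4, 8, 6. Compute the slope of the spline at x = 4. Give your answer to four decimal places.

Write M_i for s''(x_i). With h_i = 2, 2, 1 and divided differences Δ_i = 3/2, 2, -2, the continuity of s' gives the tridiagonal system
  2·M_0 + 8·M_1 + 2·M_2 = 6(Δ_1 - Δ_0) = 3
  2·M_1 + 6·M_2 + 1·M_3 = 6(Δ_2 - Δ_1) = -24
Natural end conditions: M_0 = M_3 = 0.
Solving: M_0 = 0, M_1 = 3/2, M_2 = -9/2, M_3 = 0.
On [3, 4], s'(x) = b_2 + 2c_2·(x - 3) + 3d_2·(x - 3)² with b_2 = Δ_2 - h_2(2M_2 + M_3)/6 = -1/2, c_2 = M_2/2 = -9/4, d_2 = (M_3 - M_2)/(6h_2) = 3/4. So s'(4) = -11/4.

-2.7500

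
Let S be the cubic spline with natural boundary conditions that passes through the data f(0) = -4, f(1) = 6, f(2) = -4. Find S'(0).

Put M_i = S'' at the i-th knot. Here h = (1, 1) and Δ = (10, -10), so the interior equations h_(i-1)·M_(i-1) + 2(h_(i-1)+h_i)·M_i + h_i·M_(i+1) = 6(Δ_i − Δ_(i-1)) read
  1·M_0 + 4·M_1 + 1·M_2 = 6(Δ_1 - Δ_0) = -120
Natural end conditions: M_0 = M_2 = 0.
Hence M_0 = 0, M_1 = -30, M_2 = 0.
On [0, 1], S'(x) = b_0 + 2c_0·x + 3d_0·x² with b_0 = Δ_0 - h_0(2M_0 + M_1)/6 = 15, c_0 = M_0/2 = 0, d_0 = (M_1 - M_0)/(6h_0) = -5. So S'(0) = 15.

15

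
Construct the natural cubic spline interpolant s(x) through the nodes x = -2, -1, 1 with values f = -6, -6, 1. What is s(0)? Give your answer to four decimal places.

Write σ_i for s''(x_i). With h_i = 1, 2 and divided differences Δ_i = 0, 7/2, the continuity of s' gives the tridiagonal system
  1·σ_0 + 6·σ_1 + 2·σ_2 = 6(Δ_1 - Δ_0) = 21
Natural end conditions: σ_0 = σ_2 = 0.
Forward elimination and back-substitution give σ_0 = 0, σ_1 = 7/2, σ_2 = 0.
On [-1, 1], s(x) = -6 + 7/6·(x + 1) + 7/4·(x + 1)² - 7/24·(x + 1)³.
With (x + 1) = 1: s(0) = -27/8.

-3.3750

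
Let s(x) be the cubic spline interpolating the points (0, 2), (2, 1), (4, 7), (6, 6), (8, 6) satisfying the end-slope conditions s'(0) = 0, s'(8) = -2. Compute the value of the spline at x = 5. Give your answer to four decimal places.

6.9598

Put M_i = s'' at the i-th knot. Here h = (2, 2, 2, 2) and Δ = (-1/2, 3, -1/2, 0), so the interior equations h_(i-1)·M_(i-1) + 2(h_(i-1)+h_i)·M_i + h_i·M_(i+1) = 6(Δ_i − Δ_(i-1)) read
  2·M_0 + 8·M_1 + 2·M_2 = 6(Δ_1 - Δ_0) = 21
  2·M_1 + 8·M_2 + 2·M_3 = 6(Δ_2 - Δ_1) = -21
  2·M_2 + 8·M_3 + 2·M_4 = 6(Δ_3 - Δ_2) = 3
Clamped end conditions give two more equations: 2h_0·M_0 + h_0·M_1 = 6(Δ_0 - s'(0)) = -3 and h_3·M_3 + 2h_3·M_4 = 6(s'(8) - Δ_3) = -12.
Solving the tridiagonal system: M_0 = -167/56, M_1 = 125/28, M_2 = -35/8, M_3 = 71/28, M_4 = -239/56.
On [4, 6], s(x) = 7 + 11/7·(x - 4) - 35/16·(x - 4)² + 129/224·(x - 4)³.
With (x - 4) = 1: s(5) = 1559/224.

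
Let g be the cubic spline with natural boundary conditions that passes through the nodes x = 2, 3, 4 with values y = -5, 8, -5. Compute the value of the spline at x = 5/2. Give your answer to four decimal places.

Let M_i = g''(x_i). Step sizes h_i = 1, 1; slopes of the chords Δ_i = (y_(i+1) - y_i)/h_i = 13, -13.
  1·M_0 + 4·M_1 + 1·M_2 = 6(Δ_1 - Δ_0) = -156
Natural end conditions: M_0 = M_2 = 0.
Forward elimination and back-substitution give M_0 = 0, M_1 = -39, M_2 = 0.
On [2, 3], g(x) = -5 + 39/2·(x - 2) + 0·(x - 2)² - 13/2·(x - 2)³.
With (x - 2) = 1/2: g(5/2) = 63/16.

3.9375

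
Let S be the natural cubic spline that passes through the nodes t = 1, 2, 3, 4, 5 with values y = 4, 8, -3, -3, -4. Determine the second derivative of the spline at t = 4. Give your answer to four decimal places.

-7.9286

Write m_i for S''(x_i). With h_i = 1, 1, 1, 1 and divided differences Δ_i = 4, -11, 0, -1, the continuity of S' gives the tridiagonal system
  1·m_0 + 4·m_1 + 1·m_2 = 6(Δ_1 - Δ_0) = -90
  1·m_1 + 4·m_2 + 1·m_3 = 6(Δ_2 - Δ_1) = 66
  1·m_2 + 4·m_3 + 1·m_4 = 6(Δ_3 - Δ_2) = -6
Natural end conditions: m_0 = m_4 = 0.
Hence m_0 = 0, m_1 = -405/14, m_2 = 180/7, m_3 = -111/14, m_4 = 0.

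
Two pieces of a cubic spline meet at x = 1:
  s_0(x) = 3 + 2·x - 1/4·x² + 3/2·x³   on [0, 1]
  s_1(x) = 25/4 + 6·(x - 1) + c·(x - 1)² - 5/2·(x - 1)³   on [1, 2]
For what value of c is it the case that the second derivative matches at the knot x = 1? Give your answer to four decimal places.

s_0''(x) = -1/2 + 9·x, so s_0''(1) = 17/2. On the right, s_1''(1) = 2c, so c = 17/4.

4.2500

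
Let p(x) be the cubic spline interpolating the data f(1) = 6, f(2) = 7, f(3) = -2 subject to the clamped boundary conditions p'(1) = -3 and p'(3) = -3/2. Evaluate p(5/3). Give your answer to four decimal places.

7.2407

With m_i denoting the second derivative at x_i, h_i = 1, 1, and Δ_i = (y_(i+1) − y_i)/h_i = 1, -9:
  1·m_0 + 4·m_1 + 1·m_2 = 6(Δ_1 - Δ_0) = -60
Clamped end conditions give two more equations: 2h_0·m_0 + h_0·m_1 = 6(Δ_0 - p'(1)) = 24 and h_1·m_1 + 2h_1·m_2 = 6(p'(3) - Δ_1) = 45.
Solving: m_0 = 111/4, m_1 = -63/2, m_2 = 153/4.
On [1, 2], p(x) = 6 - 3·(x - 1) + 111/8·(x - 1)² - 79/8·(x - 1)³.
With (x - 1) = 2/3: p(5/3) = 391/54.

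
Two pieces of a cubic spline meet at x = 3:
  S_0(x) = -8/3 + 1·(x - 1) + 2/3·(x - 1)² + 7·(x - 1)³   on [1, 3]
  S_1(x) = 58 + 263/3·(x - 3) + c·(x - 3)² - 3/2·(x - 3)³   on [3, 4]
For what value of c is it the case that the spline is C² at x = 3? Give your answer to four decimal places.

42.6667

S_0''(x) = 4/3 + 42·(x - 1), so S_0''(3) = 256/3. On the right, S_1''(3) = 2c, so c = 128/3.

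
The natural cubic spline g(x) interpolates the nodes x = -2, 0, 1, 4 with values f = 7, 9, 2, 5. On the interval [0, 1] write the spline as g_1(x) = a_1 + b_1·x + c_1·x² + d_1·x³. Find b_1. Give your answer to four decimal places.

Let σ_i = g''(x_i). Step sizes h_i = 2, 1, 3; slopes of the chords Δ_i = (y_(i+1) - y_i)/h_i = 1, -7, 1.
  2·σ_0 + 6·σ_1 + 1·σ_2 = 6(Δ_1 - Δ_0) = -48
  1·σ_1 + 8·σ_2 + 3·σ_3 = 6(Δ_2 - Δ_1) = 48
Natural end conditions: σ_0 = σ_3 = 0.
Hence σ_0 = 0, σ_1 = -432/47, σ_2 = 336/47, σ_3 = 0.
On [0, 1], with g_1(x) = a_1 + b_1·x + c_1·x² + d_1·x³: c_1 = σ_1/2 = -216/47, d_1 = (σ_2 - σ_1)/(6h_1) = 128/47, b_1 = Δ_1 - h_1(2σ_1 + σ_2)/6 = -241/47.

-5.1277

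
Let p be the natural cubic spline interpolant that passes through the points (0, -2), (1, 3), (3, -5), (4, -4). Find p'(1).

1

Write M_i for p''(x_i). With h_i = 1, 2, 1 and divided differences Δ_i = 5, -4, 1, the continuity of p' gives the tridiagonal system
  1·M_0 + 6·M_1 + 2·M_2 = 6(Δ_1 - Δ_0) = -54
  2·M_1 + 6·M_2 + 1·M_3 = 6(Δ_2 - Δ_1) = 30
Natural end conditions: M_0 = M_3 = 0.
Hence M_0 = 0, M_1 = -12, M_2 = 9, M_3 = 0.
On [1, 3], p'(x) = b_1 + 2c_1·(x - 1) + 3d_1·(x - 1)² with b_1 = Δ_1 - h_1(2M_1 + M_2)/6 = 1, c_1 = M_1/2 = -6, d_1 = (M_2 - M_1)/(6h_1) = 7/4. So p'(1) = 1.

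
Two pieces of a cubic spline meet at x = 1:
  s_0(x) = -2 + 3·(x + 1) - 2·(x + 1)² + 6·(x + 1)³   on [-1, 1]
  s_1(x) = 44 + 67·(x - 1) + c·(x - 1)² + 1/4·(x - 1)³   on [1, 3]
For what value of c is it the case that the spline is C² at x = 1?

s_0''(x) = -4 + 36·(x + 1), so s_0''(1) = 68. On the right, s_1''(1) = 2c, so c = 34.

34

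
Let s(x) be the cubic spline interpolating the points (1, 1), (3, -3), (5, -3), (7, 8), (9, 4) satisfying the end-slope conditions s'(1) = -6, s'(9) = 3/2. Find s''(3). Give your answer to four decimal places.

-2.0357

Write m_i for s''(x_i). With h_i = 2, 2, 2, 2 and divided differences Δ_i = -2, 0, 11/2, -2, the continuity of s' gives the tridiagonal system
  2·m_0 + 8·m_1 + 2·m_2 = 6(Δ_1 - Δ_0) = 12
  2·m_1 + 8·m_2 + 2·m_3 = 6(Δ_2 - Δ_1) = 33
  2·m_2 + 8·m_3 + 2·m_4 = 6(Δ_3 - Δ_2) = -45
Clamped end conditions give two more equations: 2h_0·m_0 + h_0·m_1 = 6(Δ_0 - s'(1)) = 24 and h_3·m_3 + 2h_3·m_4 = 6(s'(9) - Δ_3) = 21.
Solving: m_0 = 393/56, m_1 = -57/28, m_2 = 57/8, m_3 = -279/28, m_4 = 573/56.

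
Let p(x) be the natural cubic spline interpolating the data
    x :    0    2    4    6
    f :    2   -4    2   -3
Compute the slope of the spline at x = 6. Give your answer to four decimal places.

-4.3667

Let M_i = p''(x_i). Step sizes h_i = 2, 2, 2; slopes of the chords Δ_i = (y_(i+1) - y_i)/h_i = -3, 3, -5/2.
  2·M_0 + 8·M_1 + 2·M_2 = 6(Δ_1 - Δ_0) = 36
  2·M_1 + 8·M_2 + 2·M_3 = 6(Δ_2 - Δ_1) = -33
Natural end conditions: M_0 = M_3 = 0.
Solving the tridiagonal system: M_0 = 0, M_1 = 59/10, M_2 = -28/5, M_3 = 0.
On [4, 6], p'(x) = b_2 + 2c_2·(x - 4) + 3d_2·(x - 4)² with b_2 = Δ_2 - h_2(2M_2 + M_3)/6 = 37/30, c_2 = M_2/2 = -14/5, d_2 = (M_3 - M_2)/(6h_2) = 7/15. So p'(6) = -131/30.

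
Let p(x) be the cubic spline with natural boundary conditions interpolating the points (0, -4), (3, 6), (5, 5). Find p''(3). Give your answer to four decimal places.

-2.3000

Put M_i = p'' at the i-th knot. Here h = (3, 2) and Δ = (10/3, -1/2), so the interior equations h_(i-1)·M_(i-1) + 2(h_(i-1)+h_i)·M_i + h_i·M_(i+1) = 6(Δ_i − Δ_(i-1)) read
  3·M_0 + 10·M_1 + 2·M_2 = 6(Δ_1 - Δ_0) = -23
Natural end conditions: M_0 = M_2 = 0.
Solving the tridiagonal system: M_0 = 0, M_1 = -23/10, M_2 = 0.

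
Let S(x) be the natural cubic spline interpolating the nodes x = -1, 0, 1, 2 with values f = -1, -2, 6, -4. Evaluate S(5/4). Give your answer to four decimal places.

5.2719

Let σ_i = S''(x_i). Step sizes h_i = 1, 1, 1; slopes of the chords Δ_i = (y_(i+1) - y_i)/h_i = -1, 8, -10.
  1·σ_0 + 4·σ_1 + 1·σ_2 = 6(Δ_1 - Δ_0) = 54
  1·σ_1 + 4·σ_2 + 1·σ_3 = 6(Δ_2 - Δ_1) = -108
Natural end conditions: σ_0 = σ_3 = 0.
Solving: σ_0 = 0, σ_1 = 108/5, σ_2 = -162/5, σ_3 = 0.
On [1, 2], S(x) = 6 + 4/5·(x - 1) - 81/5·(x - 1)² + 27/5·(x - 1)³.
With (x - 1) = 1/4: S(5/4) = 1687/320.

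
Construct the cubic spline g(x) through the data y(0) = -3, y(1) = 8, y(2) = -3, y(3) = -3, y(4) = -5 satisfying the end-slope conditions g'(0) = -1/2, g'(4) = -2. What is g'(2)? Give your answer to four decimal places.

Put m_i = g'' at the i-th knot. Here h = (1, 1, 1, 1) and Δ = (11, -11, 0, -2), so the interior equations h_(i-1)·m_(i-1) + 2(h_(i-1)+h_i)·m_i + h_i·m_(i+1) = 6(Δ_i − Δ_(i-1)) read
  1·m_0 + 4·m_1 + 1·m_2 = 6(Δ_1 - Δ_0) = -132
  1·m_1 + 4·m_2 + 1·m_3 = 6(Δ_2 - Δ_1) = 66
  1·m_2 + 4·m_3 + 1·m_4 = 6(Δ_3 - Δ_2) = -12
Clamped end conditions give two more equations: 2h_0·m_0 + h_0·m_1 = 6(Δ_0 - g'(0)) = 69 and h_3·m_3 + 2h_3·m_4 = 6(g'(4) - Δ_3) = 0.
Solving: m_0 = 3537/56, m_1 = -1605/28, m_2 = 273/8, m_3 = -369/28, m_4 = 369/56.
On [2, 3], g'(x) = b_2 + 2c_2·(x - 2) + 3d_2·(x - 2)² with b_2 = Δ_2 - h_2(2m_2 + m_3)/6 = -257/28, c_2 = m_2/2 = 273/16, d_2 = (m_3 - m_2)/(6h_2) = -883/112. So g'(2) = -257/28.

-9.1786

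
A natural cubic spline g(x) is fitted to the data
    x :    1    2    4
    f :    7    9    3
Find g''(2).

-5

Put M_i = g'' at the i-th knot. Here h = (1, 2) and Δ = (2, -3), so the interior equations h_(i-1)·M_(i-1) + 2(h_(i-1)+h_i)·M_i + h_i·M_(i+1) = 6(Δ_i − Δ_(i-1)) read
  1·M_0 + 6·M_1 + 2·M_2 = 6(Δ_1 - Δ_0) = -30
Natural end conditions: M_0 = M_2 = 0.
Solving: M_0 = 0, M_1 = -5, M_2 = 0.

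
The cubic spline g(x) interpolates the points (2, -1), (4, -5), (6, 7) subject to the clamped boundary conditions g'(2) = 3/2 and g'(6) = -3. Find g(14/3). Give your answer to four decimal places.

-0.4444

With m_i denoting the second derivative at x_i, h_i = 2, 2, and Δ_i = (y_(i+1) − y_i)/h_i = -2, 6:
  2·m_0 + 8·m_1 + 2·m_2 = 6(Δ_1 - Δ_0) = 48
Clamped end conditions give two more equations: 2h_0·m_0 + h_0·m_1 = 6(Δ_0 - g'(2)) = -21 and h_1·m_1 + 2h_1·m_2 = 6(g'(6) - Δ_1) = -54.
Solving the tridiagonal system: m_0 = -99/8, m_1 = 57/4, m_2 = -165/8.
On [4, 6], g(x) = -5 + 27/8·(x - 4) + 57/8·(x - 4)² - 93/32·(x - 4)³.
With (x - 4) = 2/3: g(14/3) = -4/9.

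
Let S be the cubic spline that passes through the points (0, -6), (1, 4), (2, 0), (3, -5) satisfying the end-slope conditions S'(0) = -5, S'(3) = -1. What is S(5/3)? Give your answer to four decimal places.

With M_i denoting the second derivative at x_i, h_i = 1, 1, 1, and Δ_i = (y_(i+1) − y_i)/h_i = 10, -4, -5:
  1·M_0 + 4·M_1 + 1·M_2 = 6(Δ_1 - Δ_0) = -84
  1·M_1 + 4·M_2 + 1·M_3 = 6(Δ_2 - Δ_1) = -6
Clamped end conditions give two more equations: 2h_0·M_0 + h_0·M_1 = 6(Δ_0 - S'(0)) = 90 and h_2·M_2 + 2h_2·M_3 = 6(S'(3) - Δ_2) = 24.
Solving the tridiagonal system: M_0 = 964/15, M_1 = -578/15, M_2 = 88/15, M_3 = 136/15.
On [1, 2], S(t) = 4 + 118/15·(t - 1) - 289/15·(t - 1)² + 37/5·(t - 1)³.
With (t - 1) = 2/3: S(5/3) = 388/135.

2.8741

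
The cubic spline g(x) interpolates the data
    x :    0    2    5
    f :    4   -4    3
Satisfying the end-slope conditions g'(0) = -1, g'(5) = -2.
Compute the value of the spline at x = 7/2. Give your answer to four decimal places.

With M_i denoting the second derivative at x_i, h_i = 2, 3, and Δ_i = (y_(i+1) − y_i)/h_i = -4, 7/3:
  2·M_0 + 10·M_1 + 3·M_2 = 6(Δ_1 - Δ_0) = 38
Clamped end conditions give two more equations: 2h_0·M_0 + h_0·M_1 = 6(Δ_0 - g'(0)) = -18 and h_1·M_1 + 2h_1·M_2 = 6(g'(5) - Δ_1) = -26.
Hence M_0 = -17/2, M_1 = 8, M_2 = -25/3.
On [2, 5], g(x) = -4 - 3/2·(x - 2) + 4·(x - 2)² - 49/54·(x - 2)³.
With (x - 2) = 3/2: g(7/2) = -5/16.

-0.3125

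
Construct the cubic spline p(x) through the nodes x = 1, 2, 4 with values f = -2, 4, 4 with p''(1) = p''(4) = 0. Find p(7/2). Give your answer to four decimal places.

Put m_i = p'' at the i-th knot. Here h = (1, 2) and Δ = (6, 0), so the interior equations h_(i-1)·m_(i-1) + 2(h_(i-1)+h_i)·m_i + h_i·m_(i+1) = 6(Δ_i − Δ_(i-1)) read
  1·m_0 + 6·m_1 + 2·m_2 = 6(Δ_1 - Δ_0) = -36
Natural end conditions: m_0 = m_2 = 0.
Hence m_0 = 0, m_1 = -6, m_2 = 0.
On [2, 4], p(x) = 4 + 4·(x - 2) - 3·(x - 2)² + 1/2·(x - 2)³.
With (x - 2) = 3/2: p(7/2) = 79/16.

4.9375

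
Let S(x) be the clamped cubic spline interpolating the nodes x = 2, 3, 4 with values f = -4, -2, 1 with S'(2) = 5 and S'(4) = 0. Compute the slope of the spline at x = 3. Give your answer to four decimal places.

2.5000

Put M_i = S'' at the i-th knot. Here h = (1, 1) and Δ = (2, 3), so the interior equations h_(i-1)·M_(i-1) + 2(h_(i-1)+h_i)·M_i + h_i·M_(i+1) = 6(Δ_i − Δ_(i-1)) read
  1·M_0 + 4·M_1 + 1·M_2 = 6(Δ_1 - Δ_0) = 6
Clamped end conditions give two more equations: 2h_0·M_0 + h_0·M_1 = 6(Δ_0 - S'(2)) = -18 and h_1·M_1 + 2h_1·M_2 = 6(S'(4) - Δ_1) = -18.
Hence M_0 = -13, M_1 = 8, M_2 = -13.
On [3, 4], S'(x) = b_1 + 2c_1·(x - 3) + 3d_1·(x - 3)² with b_1 = Δ_1 - h_1(2M_1 + M_2)/6 = 5/2, c_1 = M_1/2 = 4, d_1 = (M_2 - M_1)/(6h_1) = -7/2. So S'(3) = 5/2.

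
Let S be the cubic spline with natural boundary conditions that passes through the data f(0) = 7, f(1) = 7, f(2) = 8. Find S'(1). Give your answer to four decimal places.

0.5000

Write M_i for S''(x_i). With h_i = 1, 1 and divided differences Δ_i = 0, 1, the continuity of S' gives the tridiagonal system
  1·M_0 + 4·M_1 + 1·M_2 = 6(Δ_1 - Δ_0) = 6
Natural end conditions: M_0 = M_2 = 0.
Solving: M_0 = 0, M_1 = 3/2, M_2 = 0.
On [1, 2], S'(x) = b_1 + 2c_1·(x - 1) + 3d_1·(x - 1)² with b_1 = Δ_1 - h_1(2M_1 + M_2)/6 = 1/2, c_1 = M_1/2 = 3/4, d_1 = (M_2 - M_1)/(6h_1) = -1/4. So S'(1) = 1/2.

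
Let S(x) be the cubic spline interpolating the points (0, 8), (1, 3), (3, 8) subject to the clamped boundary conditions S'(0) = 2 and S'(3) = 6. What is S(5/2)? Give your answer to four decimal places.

With M_i denoting the second derivative at x_i, h_i = 1, 2, and Δ_i = (y_(i+1) − y_i)/h_i = -5, 5/2:
  1·M_0 + 6·M_1 + 2·M_2 = 6(Δ_1 - Δ_0) = 45
Clamped end conditions give two more equations: 2h_0·M_0 + h_0·M_1 = 6(Δ_0 - S'(0)) = -42 and h_1·M_1 + 2h_1·M_2 = 6(S'(3) - Δ_1) = 21.
Solving: M_0 = -163/6, M_1 = 37/3, M_2 = -11/12.
On [1, 3], S(x) = 3 - 65/12·(x - 1) + 37/6·(x - 1)² - 53/48·(x - 1)³.
With (x - 1) = 3/2: S(5/2) = 643/128.

5.0234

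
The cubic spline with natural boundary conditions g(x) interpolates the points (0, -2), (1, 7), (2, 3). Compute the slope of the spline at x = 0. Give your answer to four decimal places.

Write M_i for g''(x_i). With h_i = 1, 1 and divided differences Δ_i = 9, -4, the continuity of g' gives the tridiagonal system
  1·M_0 + 4·M_1 + 1·M_2 = 6(Δ_1 - Δ_0) = -78
Natural end conditions: M_0 = M_2 = 0.
Forward elimination and back-substitution give M_0 = 0, M_1 = -39/2, M_2 = 0.
On [0, 1], g'(x) = b_0 + 2c_0·x + 3d_0·x² with b_0 = Δ_0 - h_0(2M_0 + M_1)/6 = 49/4, c_0 = M_0/2 = 0, d_0 = (M_1 - M_0)/(6h_0) = -13/4. So g'(0) = 49/4.

12.2500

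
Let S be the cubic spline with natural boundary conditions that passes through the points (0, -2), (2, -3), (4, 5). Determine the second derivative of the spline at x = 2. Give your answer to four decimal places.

3.3750

Put M_i = S'' at the i-th knot. Here h = (2, 2) and Δ = (-1/2, 4), so the interior equations h_(i-1)·M_(i-1) + 2(h_(i-1)+h_i)·M_i + h_i·M_(i+1) = 6(Δ_i − Δ_(i-1)) read
  2·M_0 + 8·M_1 + 2·M_2 = 6(Δ_1 - Δ_0) = 27
Natural end conditions: M_0 = M_2 = 0.
Solving: M_0 = 0, M_1 = 27/8, M_2 = 0.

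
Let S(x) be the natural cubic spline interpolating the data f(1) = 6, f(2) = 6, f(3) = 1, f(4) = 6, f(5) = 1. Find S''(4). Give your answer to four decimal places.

Write M_i for S''(x_i). With h_i = 1, 1, 1, 1 and divided differences Δ_i = 0, -5, 5, -5, the continuity of S' gives the tridiagonal system
  1·M_0 + 4·M_1 + 1·M_2 = 6(Δ_1 - Δ_0) = -30
  1·M_1 + 4·M_2 + 1·M_3 = 6(Δ_2 - Δ_1) = 60
  1·M_2 + 4·M_3 + 1·M_4 = 6(Δ_3 - Δ_2) = -60
Natural end conditions: M_0 = M_4 = 0.
Hence M_0 = 0, M_1 = -375/28, M_2 = 165/7, M_3 = -585/28, M_4 = 0.

-20.8929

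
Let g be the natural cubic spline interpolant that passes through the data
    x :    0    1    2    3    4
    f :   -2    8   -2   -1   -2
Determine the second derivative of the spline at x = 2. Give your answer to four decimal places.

With M_i denoting the second derivative at x_i, h_i = 1, 1, 1, 1, and Δ_i = (y_(i+1) − y_i)/h_i = 10, -10, 1, -1:
  1·M_0 + 4·M_1 + 1·M_2 = 6(Δ_1 - Δ_0) = -120
  1·M_1 + 4·M_2 + 1·M_3 = 6(Δ_2 - Δ_1) = 66
  1·M_2 + 4·M_3 + 1·M_4 = 6(Δ_3 - Δ_2) = -12
Natural end conditions: M_0 = M_4 = 0.
Solving the tridiagonal system: M_0 = 0, M_1 = -519/14, M_2 = 198/7, M_3 = -141/14, M_4 = 0.

28.2857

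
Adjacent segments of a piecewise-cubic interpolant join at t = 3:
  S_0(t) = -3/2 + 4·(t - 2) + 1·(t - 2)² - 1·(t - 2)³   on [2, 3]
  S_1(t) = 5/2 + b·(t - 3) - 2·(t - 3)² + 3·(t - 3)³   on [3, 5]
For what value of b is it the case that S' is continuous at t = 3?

S_0'(t) = 4 + 2·(t - 2) - 3·(t - 2)², so S_0'(3) = 3. On the right, S_1'(3) = b, so b = 3.

3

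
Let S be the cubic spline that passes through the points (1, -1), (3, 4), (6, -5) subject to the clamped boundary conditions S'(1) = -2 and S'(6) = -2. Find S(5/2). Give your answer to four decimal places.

2.6234

Let m_i = S''(x_i). Step sizes h_i = 2, 3; slopes of the chords Δ_i = (y_(i+1) - y_i)/h_i = 5/2, -3.
  2·m_0 + 10·m_1 + 3·m_2 = 6(Δ_1 - Δ_0) = -33
Clamped end conditions give two more equations: 2h_0·m_0 + h_0·m_1 = 6(Δ_0 - S'(1)) = 27 and h_1·m_1 + 2h_1·m_2 = 6(S'(6) - Δ_1) = 6.
Hence m_0 = 201/20, m_1 = -33/5, m_2 = 43/10.
On [1, 3], S(x) = -1 - 2·(x - 1) + 201/40·(x - 1)² - 111/80·(x - 1)³.
With (x - 1) = 3/2: S(5/2) = 1679/640.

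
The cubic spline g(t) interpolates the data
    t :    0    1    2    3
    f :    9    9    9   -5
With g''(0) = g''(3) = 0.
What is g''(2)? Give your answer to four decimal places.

-22.4000

With M_i denoting the second derivative at x_i, h_i = 1, 1, 1, and Δ_i = (y_(i+1) − y_i)/h_i = 0, 0, -14:
  1·M_0 + 4·M_1 + 1·M_2 = 6(Δ_1 - Δ_0) = 0
  1·M_1 + 4·M_2 + 1·M_3 = 6(Δ_2 - Δ_1) = -84
Natural end conditions: M_0 = M_3 = 0.
Solving: M_0 = 0, M_1 = 28/5, M_2 = -112/5, M_3 = 0.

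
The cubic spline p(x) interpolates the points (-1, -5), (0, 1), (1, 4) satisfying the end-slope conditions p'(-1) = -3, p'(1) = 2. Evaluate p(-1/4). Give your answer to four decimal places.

Let m_i = p''(x_i). Step sizes h_i = 1, 1; slopes of the chords Δ_i = (y_(i+1) - y_i)/h_i = 6, 3.
  1·m_0 + 4·m_1 + 1·m_2 = 6(Δ_1 - Δ_0) = -18
Clamped end conditions give two more equations: 2h_0·m_0 + h_0·m_1 = 6(Δ_0 - p'(-1)) = 54 and h_1·m_1 + 2h_1·m_2 = 6(p'(1) - Δ_1) = -6.
Solving: m_0 = 34, m_1 = -14, m_2 = 4.
On [-1, 0], p(x) = -5 - 3·(x + 1) + 17·(x + 1)² - 8·(x + 1)³.
With (x + 1) = 3/4: p(-1/4) = -17/16.

-1.0625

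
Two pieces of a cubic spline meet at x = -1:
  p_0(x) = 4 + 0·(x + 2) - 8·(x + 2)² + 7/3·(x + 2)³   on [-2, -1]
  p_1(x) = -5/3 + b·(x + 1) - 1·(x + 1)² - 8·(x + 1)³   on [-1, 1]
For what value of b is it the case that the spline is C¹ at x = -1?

-9

p_0'(x) = 0 - 16·(x + 2) + 7·(x + 2)², so p_0'(-1) = -9. On the right, p_1'(-1) = b, so b = -9.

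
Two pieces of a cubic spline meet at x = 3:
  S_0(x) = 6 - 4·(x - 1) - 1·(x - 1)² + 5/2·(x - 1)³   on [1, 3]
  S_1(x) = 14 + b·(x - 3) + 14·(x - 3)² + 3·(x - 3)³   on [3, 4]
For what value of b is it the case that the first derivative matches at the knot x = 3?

S_0'(x) = -4 - 2·(x - 1) + 15/2·(x - 1)², so S_0'(3) = 22. On the right, S_1'(3) = b, so b = 22.

22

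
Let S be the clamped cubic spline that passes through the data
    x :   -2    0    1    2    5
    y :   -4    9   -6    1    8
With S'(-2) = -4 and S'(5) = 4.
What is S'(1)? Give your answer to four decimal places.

-6.4304

With M_i denoting the second derivative at x_i, h_i = 2, 1, 1, 3, and Δ_i = (y_(i+1) − y_i)/h_i = 13/2, -15, 7, 7/3:
  2·M_0 + 6·M_1 + 1·M_2 = 6(Δ_1 - Δ_0) = -129
  1·M_1 + 4·M_2 + 1·M_3 = 6(Δ_2 - Δ_1) = 132
  1·M_2 + 8·M_3 + 3·M_4 = 6(Δ_3 - Δ_2) = -28
Clamped end conditions give two more equations: 2h_0·M_0 + h_0·M_1 = 6(Δ_0 - S'(-2)) = 63 and h_3·M_3 + 2h_3·M_4 = 6(S'(5) - Δ_3) = 10.
Hence M_0 = 11515/316, M_1 = -3269/79, M_2 = 7331/158, M_3 = -965/79, M_4 = 3685/474.
On [1, 2], S'(x) = b_2 + 2c_2·(x - 1) + 3d_2·(x - 1)² with b_2 = Δ_2 - h_2(2M_2 + M_3)/6 = -508/79, c_2 = M_2/2 = 7331/316, d_2 = (M_3 - M_2)/(6h_2) = -3087/316. So S'(1) = -508/79.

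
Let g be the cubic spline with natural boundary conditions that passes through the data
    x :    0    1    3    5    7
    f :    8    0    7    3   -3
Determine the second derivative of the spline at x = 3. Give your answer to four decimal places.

-7.9756

Let m_i = g''(x_i). Step sizes h_i = 1, 2, 2, 2; slopes of the chords Δ_i = (y_(i+1) - y_i)/h_i = -8, 7/2, -2, -3.
  1·m_0 + 6·m_1 + 2·m_2 = 6(Δ_1 - Δ_0) = 69
  2·m_1 + 8·m_2 + 2·m_3 = 6(Δ_2 - Δ_1) = -33
  2·m_2 + 8·m_3 + 2·m_4 = 6(Δ_3 - Δ_2) = -6
Natural end conditions: m_0 = m_4 = 0.
Solving: m_0 = 0, m_1 = 1161/82, m_2 = -327/41, m_3 = 51/41, m_4 = 0.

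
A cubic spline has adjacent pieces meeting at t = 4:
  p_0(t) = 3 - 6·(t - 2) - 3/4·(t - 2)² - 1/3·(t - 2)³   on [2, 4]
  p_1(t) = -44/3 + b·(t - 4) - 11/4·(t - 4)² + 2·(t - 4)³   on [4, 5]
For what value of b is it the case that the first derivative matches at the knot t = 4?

-13

p_0'(t) = -6 - 3/2·(t - 2) - 1·(t - 2)², so p_0'(4) = -13. On the right, p_1'(4) = b, so b = -13.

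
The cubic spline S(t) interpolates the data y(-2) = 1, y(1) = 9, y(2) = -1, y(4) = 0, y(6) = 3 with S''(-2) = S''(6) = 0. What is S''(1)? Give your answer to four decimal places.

-11.1512

Put M_i = S'' at the i-th knot. Here h = (3, 1, 2, 2) and Δ = (8/3, -10, 1/2, 3/2), so the interior equations h_(i-1)·M_(i-1) + 2(h_(i-1)+h_i)·M_i + h_i·M_(i+1) = 6(Δ_i − Δ_(i-1)) read
  3·M_0 + 8·M_1 + 1·M_2 = 6(Δ_1 - Δ_0) = -76
  1·M_1 + 6·M_2 + 2·M_3 = 6(Δ_2 - Δ_1) = 63
  2·M_2 + 8·M_3 + 2·M_4 = 6(Δ_3 - Δ_2) = 6
Natural end conditions: M_0 = M_4 = 0.
Hence M_0 = 0, M_1 = -959/86, M_2 = 568/43, M_3 = -439/172, M_4 = 0.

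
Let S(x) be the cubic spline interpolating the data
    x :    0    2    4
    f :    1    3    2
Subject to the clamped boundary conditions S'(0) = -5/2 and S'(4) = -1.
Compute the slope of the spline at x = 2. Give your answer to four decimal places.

1.2500

Let m_i = S''(x_i). Step sizes h_i = 2, 2; slopes of the chords Δ_i = (y_(i+1) - y_i)/h_i = 1, -1/2.
  2·m_0 + 8·m_1 + 2·m_2 = 6(Δ_1 - Δ_0) = -9
Clamped end conditions give two more equations: 2h_0·m_0 + h_0·m_1 = 6(Δ_0 - S'(0)) = 21 and h_1·m_1 + 2h_1·m_2 = 6(S'(4) - Δ_1) = -3.
Solving the tridiagonal system: m_0 = 27/4, m_1 = -3, m_2 = 3/4.
On [2, 4], S'(x) = b_1 + 2c_1·(x - 2) + 3d_1·(x - 2)² with b_1 = Δ_1 - h_1(2m_1 + m_2)/6 = 5/4, c_1 = m_1/2 = -3/2, d_1 = (m_2 - m_1)/(6h_1) = 5/16. So S'(2) = 5/4.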